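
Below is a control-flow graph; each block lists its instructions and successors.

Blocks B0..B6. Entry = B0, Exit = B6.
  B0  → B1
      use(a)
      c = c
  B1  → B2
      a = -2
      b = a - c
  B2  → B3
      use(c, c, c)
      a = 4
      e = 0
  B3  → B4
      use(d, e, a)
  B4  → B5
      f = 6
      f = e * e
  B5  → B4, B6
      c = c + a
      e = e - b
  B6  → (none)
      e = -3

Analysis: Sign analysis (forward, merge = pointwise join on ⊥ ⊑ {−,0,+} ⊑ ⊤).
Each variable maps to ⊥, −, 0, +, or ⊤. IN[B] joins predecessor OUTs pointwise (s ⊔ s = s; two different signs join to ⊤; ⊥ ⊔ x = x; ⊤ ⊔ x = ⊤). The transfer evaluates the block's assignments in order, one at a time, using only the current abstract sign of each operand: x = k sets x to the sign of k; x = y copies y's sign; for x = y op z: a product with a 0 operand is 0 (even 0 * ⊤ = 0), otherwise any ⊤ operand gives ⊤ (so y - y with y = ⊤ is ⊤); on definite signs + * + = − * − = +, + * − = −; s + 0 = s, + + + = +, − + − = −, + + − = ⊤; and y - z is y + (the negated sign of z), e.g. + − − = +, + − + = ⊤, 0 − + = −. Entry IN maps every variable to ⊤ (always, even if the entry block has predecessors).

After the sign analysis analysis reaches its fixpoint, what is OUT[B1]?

Fixpoint table:
  B0: | IN=(all ⊤) | OUT=(all ⊤)
  B1: | IN=(all ⊤) | OUT={a:-; rest ⊤}
  B2: | IN={a:-; rest ⊤} | OUT={a:+, e:0; rest ⊤}
  B3: | IN={a:+, e:0; rest ⊤} | OUT={a:+, e:0; rest ⊤}
  B4: | IN={a:+; rest ⊤} | OUT={a:+; rest ⊤}
  B5: | IN={a:+; rest ⊤} | OUT={a:+; rest ⊤}
  B6: | IN={a:+; rest ⊤} | OUT={a:+, e:-; rest ⊤}

Merge at B1: IN[B1] = OUT[B0] = {a: ⊤, b: ⊤, c: ⊤, d: ⊤, e: ⊤, f: ⊤}
Applying B1's transfer function to that IN value gives OUT[B1] (row B1 above).

Answer: {a: -, b: ⊤, c: ⊤, d: ⊤, e: ⊤, f: ⊤}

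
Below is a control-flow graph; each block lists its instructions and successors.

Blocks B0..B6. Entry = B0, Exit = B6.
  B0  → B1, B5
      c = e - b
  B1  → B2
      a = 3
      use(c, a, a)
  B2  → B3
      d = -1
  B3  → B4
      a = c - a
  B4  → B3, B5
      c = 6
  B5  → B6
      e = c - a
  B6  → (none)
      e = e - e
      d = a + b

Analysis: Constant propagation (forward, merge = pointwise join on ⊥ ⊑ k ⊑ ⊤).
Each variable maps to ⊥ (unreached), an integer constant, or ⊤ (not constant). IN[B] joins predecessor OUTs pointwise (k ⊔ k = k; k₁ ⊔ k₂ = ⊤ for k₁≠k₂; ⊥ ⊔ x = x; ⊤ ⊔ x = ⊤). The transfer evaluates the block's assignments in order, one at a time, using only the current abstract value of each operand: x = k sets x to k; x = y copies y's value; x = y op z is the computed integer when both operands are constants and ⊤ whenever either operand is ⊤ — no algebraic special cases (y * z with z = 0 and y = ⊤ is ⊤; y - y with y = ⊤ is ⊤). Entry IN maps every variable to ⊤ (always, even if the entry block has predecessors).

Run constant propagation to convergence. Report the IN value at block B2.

Answer: {a: 3, b: ⊤, c: ⊤, d: ⊤, e: ⊤, f: ⊤}

Derivation:
Converged values:
  B0:  IN=(all ⊤)  OUT=(all ⊤)
  B1:  IN=(all ⊤)  OUT={a:3; rest ⊤}
  B2:  IN={a:3; rest ⊤}  OUT={a:3, d:-1; rest ⊤}
  B3:  IN={d:-1; rest ⊤}  OUT={d:-1; rest ⊤}
  B4:  IN={d:-1; rest ⊤}  OUT={c:6, d:-1; rest ⊤}
  B5:  IN=(all ⊤)  OUT=(all ⊤)
  B6:  IN=(all ⊤)  OUT=(all ⊤)

Merge at B2: IN[B2] = OUT[B1] = {a: 3, b: ⊤, c: ⊤, d: ⊤, e: ⊤, f: ⊤}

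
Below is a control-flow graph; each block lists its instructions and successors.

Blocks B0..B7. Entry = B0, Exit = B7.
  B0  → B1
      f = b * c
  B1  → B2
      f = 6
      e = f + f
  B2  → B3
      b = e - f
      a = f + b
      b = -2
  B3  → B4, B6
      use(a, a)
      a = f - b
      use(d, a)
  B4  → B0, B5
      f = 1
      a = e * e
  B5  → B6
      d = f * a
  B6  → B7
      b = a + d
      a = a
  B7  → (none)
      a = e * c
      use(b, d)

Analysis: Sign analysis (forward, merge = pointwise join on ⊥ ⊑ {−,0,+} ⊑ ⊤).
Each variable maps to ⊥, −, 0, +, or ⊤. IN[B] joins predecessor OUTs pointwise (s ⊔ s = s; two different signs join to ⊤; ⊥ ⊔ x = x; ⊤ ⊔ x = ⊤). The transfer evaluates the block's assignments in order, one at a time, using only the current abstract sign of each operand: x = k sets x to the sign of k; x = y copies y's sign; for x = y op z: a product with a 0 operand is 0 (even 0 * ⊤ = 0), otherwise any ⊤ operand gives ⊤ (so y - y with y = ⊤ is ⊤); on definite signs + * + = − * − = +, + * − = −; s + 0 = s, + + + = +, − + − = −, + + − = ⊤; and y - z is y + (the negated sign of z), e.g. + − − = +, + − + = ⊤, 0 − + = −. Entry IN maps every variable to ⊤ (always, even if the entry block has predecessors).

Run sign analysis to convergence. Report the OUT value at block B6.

Per-block solution:
  B0:   IN=(all ⊤)   OUT=(all ⊤)
  B1:   IN=(all ⊤)   OUT={e:+, f:+; rest ⊤}
  B2:   IN={e:+, f:+; rest ⊤}   OUT={b:-, e:+, f:+; rest ⊤}
  B3:   IN={b:-, e:+, f:+; rest ⊤}   OUT={a:+, b:-, e:+, f:+; rest ⊤}
  B4:   IN={a:+, b:-, e:+, f:+; rest ⊤}   OUT={a:+, b:-, e:+, f:+; rest ⊤}
  B5:   IN={a:+, b:-, e:+, f:+; rest ⊤}   OUT={a:+, b:-, d:+, e:+, f:+; rest ⊤}
  B6:   IN={a:+, b:-, e:+, f:+; rest ⊤}   OUT={a:+, e:+, f:+; rest ⊤}
  B7:   IN={a:+, e:+, f:+; rest ⊤}   OUT={e:+, f:+; rest ⊤}

Merge at B6: IN[B6] = OUT[B3] ⊔ OUT[B5] = {a: +, b: -, c: ⊤, d: ⊤, e: +, f: +}
Applying B6's transfer function to that IN value gives OUT[B6] (row B6 above).

Answer: {a: +, b: ⊤, c: ⊤, d: ⊤, e: +, f: +}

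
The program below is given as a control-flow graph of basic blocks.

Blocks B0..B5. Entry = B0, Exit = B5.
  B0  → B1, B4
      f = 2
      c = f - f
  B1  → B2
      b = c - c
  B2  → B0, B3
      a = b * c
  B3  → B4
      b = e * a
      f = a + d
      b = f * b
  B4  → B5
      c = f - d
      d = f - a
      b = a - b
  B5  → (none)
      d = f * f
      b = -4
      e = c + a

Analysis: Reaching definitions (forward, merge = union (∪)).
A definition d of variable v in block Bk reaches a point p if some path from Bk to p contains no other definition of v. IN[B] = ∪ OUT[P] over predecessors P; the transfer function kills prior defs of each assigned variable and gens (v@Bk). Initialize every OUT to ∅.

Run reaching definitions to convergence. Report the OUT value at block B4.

Converged values:
  B0: | IN={a@B2, b@B1, c@B0, f@B0} | OUT={a@B2, b@B1, c@B0, f@B0}
  B1: | IN={a@B2, b@B1, c@B0, f@B0} | OUT={a@B2, b@B1, c@B0, f@B0}
  B2: | IN={a@B2, b@B1, c@B0, f@B0} | OUT={a@B2, b@B1, c@B0, f@B0}
  B3: | IN={a@B2, b@B1, c@B0, f@B0} | OUT={a@B2, b@B3, c@B0, f@B3}
  B4: | IN={a@B2, b@B1, b@B3, c@B0, f@B0, f@B3} | OUT={a@B2, b@B4, c@B4, d@B4, f@B0, f@B3}
  B5: | IN={a@B2, b@B4, c@B4, d@B4, f@B0, f@B3} | OUT={a@B2, b@B5, c@B4, d@B5, e@B5, f@B0, f@B3}

Merge at B4: IN[B4] = OUT[B0] ⊔ OUT[B3] = {a@B2, b@B1, b@B3, c@B0, f@B0, f@B3}
Applying B4's transfer function to that IN value gives OUT[B4] (row B4 above).

Answer: {a@B2, b@B4, c@B4, d@B4, f@B0, f@B3}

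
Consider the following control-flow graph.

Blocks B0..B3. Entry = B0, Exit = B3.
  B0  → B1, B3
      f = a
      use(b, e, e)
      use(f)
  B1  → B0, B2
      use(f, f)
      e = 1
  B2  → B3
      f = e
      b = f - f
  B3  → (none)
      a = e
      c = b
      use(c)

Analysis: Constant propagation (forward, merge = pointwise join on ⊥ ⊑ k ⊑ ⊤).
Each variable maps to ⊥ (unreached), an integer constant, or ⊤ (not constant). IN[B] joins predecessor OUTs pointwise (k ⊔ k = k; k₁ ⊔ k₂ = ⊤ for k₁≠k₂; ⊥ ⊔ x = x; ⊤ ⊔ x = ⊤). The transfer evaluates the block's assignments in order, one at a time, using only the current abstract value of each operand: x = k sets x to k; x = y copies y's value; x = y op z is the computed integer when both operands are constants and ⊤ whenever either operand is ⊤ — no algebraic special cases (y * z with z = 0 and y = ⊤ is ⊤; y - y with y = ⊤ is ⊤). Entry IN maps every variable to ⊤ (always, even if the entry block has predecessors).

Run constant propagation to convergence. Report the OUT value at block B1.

Answer: {a: ⊤, b: ⊤, c: ⊤, d: ⊤, e: 1, f: ⊤}

Working:
Fixpoint table:
  B0:  IN=(all ⊤)  OUT=(all ⊤)
  B1:  IN=(all ⊤)  OUT={e:1; rest ⊤}
  B2:  IN={e:1; rest ⊤}  OUT={b:0, e:1, f:1; rest ⊤}
  B3:  IN=(all ⊤)  OUT=(all ⊤)

Merge at B1: IN[B1] = OUT[B0] = {a: ⊤, b: ⊤, c: ⊤, d: ⊤, e: ⊤, f: ⊤}
Applying B1's transfer function to that IN value gives OUT[B1] (row B1 above).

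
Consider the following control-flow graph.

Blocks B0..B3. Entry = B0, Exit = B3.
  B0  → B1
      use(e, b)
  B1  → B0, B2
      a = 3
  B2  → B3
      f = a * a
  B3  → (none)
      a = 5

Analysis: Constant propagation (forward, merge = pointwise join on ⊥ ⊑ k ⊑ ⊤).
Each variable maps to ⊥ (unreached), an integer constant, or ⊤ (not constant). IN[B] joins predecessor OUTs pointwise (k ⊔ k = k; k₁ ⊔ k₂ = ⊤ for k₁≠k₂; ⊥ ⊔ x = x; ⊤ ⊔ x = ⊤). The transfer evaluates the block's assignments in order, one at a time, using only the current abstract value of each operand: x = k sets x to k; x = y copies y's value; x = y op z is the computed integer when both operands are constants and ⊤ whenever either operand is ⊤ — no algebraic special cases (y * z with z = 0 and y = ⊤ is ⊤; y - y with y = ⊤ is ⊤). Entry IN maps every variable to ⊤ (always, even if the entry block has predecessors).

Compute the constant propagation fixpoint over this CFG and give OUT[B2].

Answer: {a: 3, b: ⊤, c: ⊤, d: ⊤, e: ⊤, f: 9}

Trace:
Converged values:
  B0:  IN=(all ⊤)  OUT=(all ⊤)
  B1:  IN=(all ⊤)  OUT={a:3; rest ⊤}
  B2:  IN={a:3; rest ⊤}  OUT={a:3, f:9; rest ⊤}
  B3:  IN={a:3, f:9; rest ⊤}  OUT={a:5, f:9; rest ⊤}

Merge at B2: IN[B2] = OUT[B1] = {a: 3, b: ⊤, c: ⊤, d: ⊤, e: ⊤, f: ⊤}
Applying B2's transfer function to that IN value gives OUT[B2] (row B2 above).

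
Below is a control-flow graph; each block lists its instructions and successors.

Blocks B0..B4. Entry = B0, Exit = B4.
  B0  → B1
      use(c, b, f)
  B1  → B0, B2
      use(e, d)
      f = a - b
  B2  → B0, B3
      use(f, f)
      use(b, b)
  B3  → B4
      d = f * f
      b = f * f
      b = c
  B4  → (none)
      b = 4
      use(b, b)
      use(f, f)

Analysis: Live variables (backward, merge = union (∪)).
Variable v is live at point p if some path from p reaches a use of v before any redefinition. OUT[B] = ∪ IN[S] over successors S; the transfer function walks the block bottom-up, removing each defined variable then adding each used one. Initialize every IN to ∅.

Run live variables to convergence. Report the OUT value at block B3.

Per-block solution:
  B0:  IN={a, b, c, d, e, f}  OUT={a, b, c, d, e}
  B1:  IN={a, b, c, d, e}  OUT={a, b, c, d, e, f}
  B2:  IN={a, b, c, d, e, f}  OUT={a, b, c, d, e, f}
  B3:  IN={c, f}  OUT={f}
  B4:  IN={f}  OUT={}

Merge at B3: OUT[B3] = IN[B4] = {f}

Answer: {f}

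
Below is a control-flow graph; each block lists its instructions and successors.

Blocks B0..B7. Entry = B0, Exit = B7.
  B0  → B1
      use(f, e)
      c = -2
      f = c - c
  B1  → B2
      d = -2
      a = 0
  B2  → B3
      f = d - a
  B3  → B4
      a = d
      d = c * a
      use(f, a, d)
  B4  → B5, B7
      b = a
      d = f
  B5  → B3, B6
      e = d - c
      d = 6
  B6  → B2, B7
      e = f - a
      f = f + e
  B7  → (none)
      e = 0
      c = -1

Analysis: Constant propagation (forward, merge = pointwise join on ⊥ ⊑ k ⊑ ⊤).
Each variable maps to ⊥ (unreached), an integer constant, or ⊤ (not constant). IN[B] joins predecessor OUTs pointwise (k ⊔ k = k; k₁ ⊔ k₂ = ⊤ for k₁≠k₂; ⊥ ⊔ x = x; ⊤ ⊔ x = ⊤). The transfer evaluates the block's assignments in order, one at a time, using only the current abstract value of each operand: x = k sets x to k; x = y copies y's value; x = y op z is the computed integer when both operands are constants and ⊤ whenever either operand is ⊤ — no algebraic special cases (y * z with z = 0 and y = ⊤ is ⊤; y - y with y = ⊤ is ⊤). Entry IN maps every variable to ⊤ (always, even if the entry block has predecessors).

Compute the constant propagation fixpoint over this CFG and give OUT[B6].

Converged values:
  B0:   IN=(all ⊤)   OUT={c:-2, f:0; rest ⊤}
  B1:   IN={c:-2, f:0; rest ⊤}   OUT={a:0, c:-2, d:-2, f:0; rest ⊤}
  B2:   IN={c:-2; rest ⊤}   OUT={c:-2; rest ⊤}
  B3:   IN={c:-2; rest ⊤}   OUT={c:-2; rest ⊤}
  B4:   IN={c:-2; rest ⊤}   OUT={c:-2; rest ⊤}
  B5:   IN={c:-2; rest ⊤}   OUT={c:-2, d:6; rest ⊤}
  B6:   IN={c:-2, d:6; rest ⊤}   OUT={c:-2, d:6; rest ⊤}
  B7:   IN={c:-2; rest ⊤}   OUT={c:-1, e:0; rest ⊤}

Merge at B6: IN[B6] = OUT[B5] = {a: ⊤, b: ⊤, c: -2, d: 6, e: ⊤, f: ⊤}
Applying B6's transfer function to that IN value gives OUT[B6] (row B6 above).

Answer: {a: ⊤, b: ⊤, c: -2, d: 6, e: ⊤, f: ⊤}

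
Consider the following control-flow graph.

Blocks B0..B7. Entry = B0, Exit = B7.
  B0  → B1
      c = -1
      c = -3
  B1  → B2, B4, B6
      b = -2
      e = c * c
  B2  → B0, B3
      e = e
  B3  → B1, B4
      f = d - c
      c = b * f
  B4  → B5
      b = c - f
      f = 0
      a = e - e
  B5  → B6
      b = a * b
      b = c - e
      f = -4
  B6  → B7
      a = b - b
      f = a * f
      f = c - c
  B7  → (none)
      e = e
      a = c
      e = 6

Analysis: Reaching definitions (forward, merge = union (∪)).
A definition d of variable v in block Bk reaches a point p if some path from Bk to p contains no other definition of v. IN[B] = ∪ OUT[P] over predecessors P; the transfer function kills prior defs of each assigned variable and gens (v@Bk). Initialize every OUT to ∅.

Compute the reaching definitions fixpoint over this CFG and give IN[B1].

Fixpoint table:
  B0:   IN={b@B1, c@B0, c@B3, e@B2, f@B3}   OUT={b@B1, c@B0, e@B2, f@B3}
  B1:   IN={b@B1, c@B0, c@B3, e@B2, f@B3}   OUT={b@B1, c@B0, c@B3, e@B1, f@B3}
  B2:   IN={b@B1, c@B0, c@B3, e@B1, f@B3}   OUT={b@B1, c@B0, c@B3, e@B2, f@B3}
  B3:   IN={b@B1, c@B0, c@B3, e@B2, f@B3}   OUT={b@B1, c@B3, e@B2, f@B3}
  B4:   IN={b@B1, c@B0, c@B3, e@B1, e@B2, f@B3}   OUT={a@B4, b@B4, c@B0, c@B3, e@B1, e@B2, f@B4}
  B5:   IN={a@B4, b@B4, c@B0, c@B3, e@B1, e@B2, f@B4}   OUT={a@B4, b@B5, c@B0, c@B3, e@B1, e@B2, f@B5}
  B6:   IN={a@B4, b@B1, b@B5, c@B0, c@B3, e@B1, e@B2, f@B3, f@B5}   OUT={a@B6, b@B1, b@B5, c@B0, c@B3, e@B1, e@B2, f@B6}
  B7:   IN={a@B6, b@B1, b@B5, c@B0, c@B3, e@B1, e@B2, f@B6}   OUT={a@B7, b@B1, b@B5, c@B0, c@B3, e@B7, f@B6}

Merge at B1: IN[B1] = OUT[B0] ⊔ OUT[B3] = {b@B1, c@B0, c@B3, e@B2, f@B3}

Answer: {b@B1, c@B0, c@B3, e@B2, f@B3}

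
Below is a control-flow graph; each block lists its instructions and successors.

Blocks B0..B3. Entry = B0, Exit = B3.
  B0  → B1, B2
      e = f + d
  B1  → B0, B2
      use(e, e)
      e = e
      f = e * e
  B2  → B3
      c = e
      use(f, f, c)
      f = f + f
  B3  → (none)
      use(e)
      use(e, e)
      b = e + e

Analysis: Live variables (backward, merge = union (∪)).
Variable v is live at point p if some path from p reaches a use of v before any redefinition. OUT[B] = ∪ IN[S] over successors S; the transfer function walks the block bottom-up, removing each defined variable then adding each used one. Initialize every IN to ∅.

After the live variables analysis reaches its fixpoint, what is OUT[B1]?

Converged values:
  B0: | IN={d, f} | OUT={d, e, f}
  B1: | IN={d, e} | OUT={d, e, f}
  B2: | IN={e, f} | OUT={e}
  B3: | IN={e} | OUT={}

Merge at B1: OUT[B1] = IN[B0] ⊔ IN[B2] = {d, e, f}

Answer: {d, e, f}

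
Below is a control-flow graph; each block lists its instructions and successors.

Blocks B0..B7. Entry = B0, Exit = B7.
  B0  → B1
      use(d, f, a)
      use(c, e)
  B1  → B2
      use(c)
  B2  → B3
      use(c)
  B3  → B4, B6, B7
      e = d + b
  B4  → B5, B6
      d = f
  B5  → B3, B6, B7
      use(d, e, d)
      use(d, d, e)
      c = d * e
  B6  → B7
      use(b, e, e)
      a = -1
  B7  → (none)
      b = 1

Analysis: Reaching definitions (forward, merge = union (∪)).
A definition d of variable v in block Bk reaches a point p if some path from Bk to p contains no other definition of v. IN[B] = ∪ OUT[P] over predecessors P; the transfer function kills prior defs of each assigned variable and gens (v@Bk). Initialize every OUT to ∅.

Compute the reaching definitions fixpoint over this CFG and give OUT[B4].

Fixpoint table:
  B0: | IN={} | OUT={}
  B1: | IN={} | OUT={}
  B2: | IN={} | OUT={}
  B3: | IN={c@B5, d@B4, e@B3} | OUT={c@B5, d@B4, e@B3}
  B4: | IN={c@B5, d@B4, e@B3} | OUT={c@B5, d@B4, e@B3}
  B5: | IN={c@B5, d@B4, e@B3} | OUT={c@B5, d@B4, e@B3}
  B6: | IN={c@B5, d@B4, e@B3} | OUT={a@B6, c@B5, d@B4, e@B3}
  B7: | IN={a@B6, c@B5, d@B4, e@B3} | OUT={a@B6, b@B7, c@B5, d@B4, e@B3}

Merge at B4: IN[B4] = OUT[B3] = {c@B5, d@B4, e@B3}
Applying B4's transfer function to that IN value gives OUT[B4] (row B4 above).

Answer: {c@B5, d@B4, e@B3}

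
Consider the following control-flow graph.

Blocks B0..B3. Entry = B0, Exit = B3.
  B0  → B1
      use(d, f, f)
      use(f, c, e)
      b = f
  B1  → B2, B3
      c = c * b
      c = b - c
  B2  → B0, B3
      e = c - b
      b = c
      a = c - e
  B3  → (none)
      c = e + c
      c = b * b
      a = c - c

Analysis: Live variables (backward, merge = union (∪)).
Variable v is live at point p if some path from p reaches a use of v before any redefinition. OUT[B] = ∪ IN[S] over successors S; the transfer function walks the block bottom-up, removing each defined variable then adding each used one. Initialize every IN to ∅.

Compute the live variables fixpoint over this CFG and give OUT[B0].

Per-block solution:
  B0:   IN={c, d, e, f}   OUT={b, c, d, e, f}
  B1:   IN={b, c, d, e, f}   OUT={b, c, d, e, f}
  B2:   IN={b, c, d, f}   OUT={b, c, d, e, f}
  B3:   IN={b, c, e}   OUT={}

Merge at B0: OUT[B0] = IN[B1] = {b, c, d, e, f}

Answer: {b, c, d, e, f}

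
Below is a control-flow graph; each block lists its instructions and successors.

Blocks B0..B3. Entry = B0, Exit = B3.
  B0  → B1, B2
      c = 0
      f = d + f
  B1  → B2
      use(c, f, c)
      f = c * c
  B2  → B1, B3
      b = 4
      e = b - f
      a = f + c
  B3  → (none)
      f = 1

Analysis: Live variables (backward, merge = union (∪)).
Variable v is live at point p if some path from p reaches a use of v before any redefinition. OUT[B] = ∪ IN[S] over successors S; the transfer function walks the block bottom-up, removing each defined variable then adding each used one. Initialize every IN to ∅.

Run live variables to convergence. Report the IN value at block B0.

Answer: {d, f}

Trace:
Fixpoint table:
  B0:  IN={d, f}  OUT={c, f}
  B1:  IN={c, f}  OUT={c, f}
  B2:  IN={c, f}  OUT={c, f}
  B3:  IN={}  OUT={}

Merge at B0: OUT[B0] = IN[B1] ⊔ IN[B2] = {c, f}
Applying B0's transfer function to that OUT value gives IN[B0] (row B0 above).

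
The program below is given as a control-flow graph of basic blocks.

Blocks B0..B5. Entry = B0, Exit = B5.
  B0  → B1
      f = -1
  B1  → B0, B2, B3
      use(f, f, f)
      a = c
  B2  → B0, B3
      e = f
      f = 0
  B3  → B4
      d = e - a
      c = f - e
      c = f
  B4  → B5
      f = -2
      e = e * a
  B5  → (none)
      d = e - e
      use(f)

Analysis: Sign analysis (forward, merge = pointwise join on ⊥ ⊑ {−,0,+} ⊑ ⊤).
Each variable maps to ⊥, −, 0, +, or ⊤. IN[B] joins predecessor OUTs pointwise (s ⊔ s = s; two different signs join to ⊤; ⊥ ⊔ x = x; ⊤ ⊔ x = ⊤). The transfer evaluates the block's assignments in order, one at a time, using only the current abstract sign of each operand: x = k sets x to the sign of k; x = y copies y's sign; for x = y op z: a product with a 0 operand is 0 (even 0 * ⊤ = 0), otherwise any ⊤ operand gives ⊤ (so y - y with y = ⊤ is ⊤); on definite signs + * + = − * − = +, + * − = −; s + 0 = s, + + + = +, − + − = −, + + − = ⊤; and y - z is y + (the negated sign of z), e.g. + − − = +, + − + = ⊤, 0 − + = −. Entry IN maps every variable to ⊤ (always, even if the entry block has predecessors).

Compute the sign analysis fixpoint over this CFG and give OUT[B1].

Converged values:
  B0:  IN=(all ⊤)  OUT={f:-; rest ⊤}
  B1:  IN={f:-; rest ⊤}  OUT={f:-; rest ⊤}
  B2:  IN={f:-; rest ⊤}  OUT={e:-, f:0; rest ⊤}
  B3:  IN=(all ⊤)  OUT=(all ⊤)
  B4:  IN=(all ⊤)  OUT={f:-; rest ⊤}
  B5:  IN={f:-; rest ⊤}  OUT={f:-; rest ⊤}

Merge at B1: IN[B1] = OUT[B0] = {a: ⊤, b: ⊤, c: ⊤, d: ⊤, e: ⊤, f: -}
Applying B1's transfer function to that IN value gives OUT[B1] (row B1 above).

Answer: {a: ⊤, b: ⊤, c: ⊤, d: ⊤, e: ⊤, f: -}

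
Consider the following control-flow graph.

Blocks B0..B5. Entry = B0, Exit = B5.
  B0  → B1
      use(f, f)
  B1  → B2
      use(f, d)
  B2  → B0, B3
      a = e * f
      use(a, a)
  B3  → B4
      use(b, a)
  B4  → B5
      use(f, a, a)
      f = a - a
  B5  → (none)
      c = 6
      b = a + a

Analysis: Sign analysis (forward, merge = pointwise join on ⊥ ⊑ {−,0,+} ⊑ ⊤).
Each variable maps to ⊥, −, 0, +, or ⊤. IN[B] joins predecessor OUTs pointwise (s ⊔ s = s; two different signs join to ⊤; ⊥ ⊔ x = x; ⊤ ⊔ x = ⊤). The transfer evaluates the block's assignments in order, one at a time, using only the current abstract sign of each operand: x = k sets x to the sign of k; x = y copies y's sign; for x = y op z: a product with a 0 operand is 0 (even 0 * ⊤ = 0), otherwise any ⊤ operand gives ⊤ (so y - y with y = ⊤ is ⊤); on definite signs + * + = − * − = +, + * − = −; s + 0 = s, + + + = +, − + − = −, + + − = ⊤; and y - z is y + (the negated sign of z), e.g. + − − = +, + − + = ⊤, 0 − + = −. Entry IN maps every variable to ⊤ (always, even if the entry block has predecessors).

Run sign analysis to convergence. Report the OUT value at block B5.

Answer: {a: ⊤, b: ⊤, c: +, d: ⊤, e: ⊤, f: ⊤}

Working:
Per-block solution:
  B0: | IN=(all ⊤) | OUT=(all ⊤)
  B1: | IN=(all ⊤) | OUT=(all ⊤)
  B2: | IN=(all ⊤) | OUT=(all ⊤)
  B3: | IN=(all ⊤) | OUT=(all ⊤)
  B4: | IN=(all ⊤) | OUT=(all ⊤)
  B5: | IN=(all ⊤) | OUT={c:+; rest ⊤}

Merge at B5: IN[B5] = OUT[B4] = {a: ⊤, b: ⊤, c: ⊤, d: ⊤, e: ⊤, f: ⊤}
Applying B5's transfer function to that IN value gives OUT[B5] (row B5 above).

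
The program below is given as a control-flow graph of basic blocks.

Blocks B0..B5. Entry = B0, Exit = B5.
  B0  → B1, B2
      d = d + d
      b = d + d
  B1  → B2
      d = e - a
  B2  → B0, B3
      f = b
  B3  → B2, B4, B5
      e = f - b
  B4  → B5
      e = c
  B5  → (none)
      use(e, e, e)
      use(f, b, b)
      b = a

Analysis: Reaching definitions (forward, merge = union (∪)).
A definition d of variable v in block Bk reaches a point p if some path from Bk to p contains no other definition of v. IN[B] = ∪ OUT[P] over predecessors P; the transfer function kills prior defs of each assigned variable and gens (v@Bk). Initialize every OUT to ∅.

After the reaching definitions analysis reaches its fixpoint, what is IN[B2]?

Answer: {b@B0, d@B0, d@B1, e@B3, f@B2}

Trace:
Fixpoint table:
  B0:  IN={b@B0, d@B0, d@B1, e@B3, f@B2}  OUT={b@B0, d@B0, e@B3, f@B2}
  B1:  IN={b@B0, d@B0, e@B3, f@B2}  OUT={b@B0, d@B1, e@B3, f@B2}
  B2:  IN={b@B0, d@B0, d@B1, e@B3, f@B2}  OUT={b@B0, d@B0, d@B1, e@B3, f@B2}
  B3:  IN={b@B0, d@B0, d@B1, e@B3, f@B2}  OUT={b@B0, d@B0, d@B1, e@B3, f@B2}
  B4:  IN={b@B0, d@B0, d@B1, e@B3, f@B2}  OUT={b@B0, d@B0, d@B1, e@B4, f@B2}
  B5:  IN={b@B0, d@B0, d@B1, e@B3, e@B4, f@B2}  OUT={b@B5, d@B0, d@B1, e@B3, e@B4, f@B2}

Merge at B2: IN[B2] = OUT[B0] ⊔ OUT[B1] ⊔ OUT[B3] = {b@B0, d@B0, d@B1, e@B3, f@B2}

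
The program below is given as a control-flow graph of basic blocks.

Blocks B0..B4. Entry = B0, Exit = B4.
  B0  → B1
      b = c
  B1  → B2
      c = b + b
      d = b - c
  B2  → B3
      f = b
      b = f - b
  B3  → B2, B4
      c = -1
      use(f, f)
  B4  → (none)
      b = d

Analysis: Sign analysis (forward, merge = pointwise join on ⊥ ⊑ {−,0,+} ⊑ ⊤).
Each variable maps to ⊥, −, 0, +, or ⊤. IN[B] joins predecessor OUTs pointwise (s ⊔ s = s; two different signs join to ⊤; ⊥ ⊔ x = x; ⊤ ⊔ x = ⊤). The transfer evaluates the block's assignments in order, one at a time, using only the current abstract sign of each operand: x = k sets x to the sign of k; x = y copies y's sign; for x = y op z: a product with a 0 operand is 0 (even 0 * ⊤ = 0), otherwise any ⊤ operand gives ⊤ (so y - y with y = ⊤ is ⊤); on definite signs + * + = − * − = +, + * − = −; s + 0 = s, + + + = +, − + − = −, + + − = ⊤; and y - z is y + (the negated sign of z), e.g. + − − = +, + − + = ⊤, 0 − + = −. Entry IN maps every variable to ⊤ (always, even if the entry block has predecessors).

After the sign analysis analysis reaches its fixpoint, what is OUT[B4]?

Answer: {a: ⊤, b: ⊤, c: -, d: ⊤, e: ⊤, f: ⊤}

Derivation:
Fixpoint table:
  B0:  IN=(all ⊤)  OUT=(all ⊤)
  B1:  IN=(all ⊤)  OUT=(all ⊤)
  B2:  IN=(all ⊤)  OUT=(all ⊤)
  B3:  IN=(all ⊤)  OUT={c:-; rest ⊤}
  B4:  IN={c:-; rest ⊤}  OUT={c:-; rest ⊤}

Merge at B4: IN[B4] = OUT[B3] = {a: ⊤, b: ⊤, c: -, d: ⊤, e: ⊤, f: ⊤}
Applying B4's transfer function to that IN value gives OUT[B4] (row B4 above).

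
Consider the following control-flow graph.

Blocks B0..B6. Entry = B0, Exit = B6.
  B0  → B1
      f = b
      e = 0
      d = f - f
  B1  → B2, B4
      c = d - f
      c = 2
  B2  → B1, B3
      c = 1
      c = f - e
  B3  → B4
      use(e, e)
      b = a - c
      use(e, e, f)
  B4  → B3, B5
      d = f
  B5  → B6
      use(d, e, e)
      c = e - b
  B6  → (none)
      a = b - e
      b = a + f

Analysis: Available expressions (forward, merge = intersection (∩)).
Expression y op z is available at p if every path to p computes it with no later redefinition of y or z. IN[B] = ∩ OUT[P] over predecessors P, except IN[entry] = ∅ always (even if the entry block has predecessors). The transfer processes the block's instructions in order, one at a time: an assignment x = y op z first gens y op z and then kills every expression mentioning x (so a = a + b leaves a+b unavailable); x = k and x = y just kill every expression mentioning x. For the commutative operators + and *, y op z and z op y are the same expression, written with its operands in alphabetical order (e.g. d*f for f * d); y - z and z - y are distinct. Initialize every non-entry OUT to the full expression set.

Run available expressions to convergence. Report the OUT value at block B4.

Per-block solution:
  B0:  IN={}  OUT={f-f}
  B1:  IN={f-f}  OUT={d-f, f-f}
  B2:  IN={d-f, f-f}  OUT={d-f, f-e, f-f}
  B3:  IN={f-f}  OUT={a-c, f-f}
  B4:  IN={f-f}  OUT={f-f}
  B5:  IN={f-f}  OUT={e-b, f-f}
  B6:  IN={e-b, f-f}  OUT={a+f, f-f}

Merge at B4: IN[B4] = OUT[B1] ∩ OUT[B3] = {f-f}
Applying B4's transfer function to that IN value gives OUT[B4] (row B4 above).

Answer: {f-f}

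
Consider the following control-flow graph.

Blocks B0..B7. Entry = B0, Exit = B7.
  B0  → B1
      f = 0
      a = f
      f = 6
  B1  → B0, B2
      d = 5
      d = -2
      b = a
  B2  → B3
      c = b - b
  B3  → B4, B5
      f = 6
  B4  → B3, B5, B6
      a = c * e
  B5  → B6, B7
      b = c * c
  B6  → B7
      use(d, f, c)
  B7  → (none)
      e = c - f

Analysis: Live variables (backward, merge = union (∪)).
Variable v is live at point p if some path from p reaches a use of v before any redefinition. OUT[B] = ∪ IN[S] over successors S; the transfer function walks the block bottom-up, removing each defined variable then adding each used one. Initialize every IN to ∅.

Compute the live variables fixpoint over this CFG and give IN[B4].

Per-block solution:
  B0: | IN={e} | OUT={a, e}
  B1: | IN={a, e} | OUT={b, d, e}
  B2: | IN={b, d, e} | OUT={c, d, e}
  B3: | IN={c, d, e} | OUT={c, d, e, f}
  B4: | IN={c, d, e, f} | OUT={c, d, e, f}
  B5: | IN={c, d, f} | OUT={c, d, f}
  B6: | IN={c, d, f} | OUT={c, f}
  B7: | IN={c, f} | OUT={}

Merge at B4: OUT[B4] = IN[B3] ⊔ IN[B5] ⊔ IN[B6] = {c, d, e, f}
Applying B4's transfer function to that OUT value gives IN[B4] (row B4 above).

Answer: {c, d, e, f}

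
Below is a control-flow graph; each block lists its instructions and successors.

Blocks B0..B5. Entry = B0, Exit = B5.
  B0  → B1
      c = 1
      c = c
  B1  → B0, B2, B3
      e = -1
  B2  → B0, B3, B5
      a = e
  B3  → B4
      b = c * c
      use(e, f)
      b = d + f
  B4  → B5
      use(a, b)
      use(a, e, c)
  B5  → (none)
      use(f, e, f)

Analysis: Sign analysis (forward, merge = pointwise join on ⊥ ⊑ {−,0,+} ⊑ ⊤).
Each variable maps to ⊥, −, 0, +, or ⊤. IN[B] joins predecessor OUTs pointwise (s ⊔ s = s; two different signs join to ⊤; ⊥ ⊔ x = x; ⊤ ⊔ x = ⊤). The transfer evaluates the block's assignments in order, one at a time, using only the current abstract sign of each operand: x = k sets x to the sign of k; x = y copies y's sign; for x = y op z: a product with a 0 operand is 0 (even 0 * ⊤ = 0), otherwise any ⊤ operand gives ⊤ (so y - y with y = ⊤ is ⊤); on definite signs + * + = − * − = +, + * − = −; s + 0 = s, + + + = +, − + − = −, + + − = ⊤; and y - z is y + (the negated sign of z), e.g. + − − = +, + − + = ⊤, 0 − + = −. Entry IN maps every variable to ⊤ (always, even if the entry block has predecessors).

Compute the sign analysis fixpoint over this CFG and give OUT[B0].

Answer: {a: ⊤, b: ⊤, c: +, d: ⊤, e: ⊤, f: ⊤}

Working:
Fixpoint table:
  B0:  IN=(all ⊤)  OUT={c:+; rest ⊤}
  B1:  IN={c:+; rest ⊤}  OUT={c:+, e:-; rest ⊤}
  B2:  IN={c:+, e:-; rest ⊤}  OUT={a:-, c:+, e:-; rest ⊤}
  B3:  IN={c:+, e:-; rest ⊤}  OUT={c:+, e:-; rest ⊤}
  B4:  IN={c:+, e:-; rest ⊤}  OUT={c:+, e:-; rest ⊤}
  B5:  IN={c:+, e:-; rest ⊤}  OUT={c:+, e:-; rest ⊤}

Merge at B0 (entry node, so the boundary value (all ⊤) is joined with the incoming edge(s)): IN[B0] = (all ⊤) ⊔ OUT[B1] ⊔ OUT[B2] = {a: ⊤, b: ⊤, c: ⊤, d: ⊤, e: ⊤, f: ⊤}
Applying B0's transfer function to that IN value gives OUT[B0] (row B0 above).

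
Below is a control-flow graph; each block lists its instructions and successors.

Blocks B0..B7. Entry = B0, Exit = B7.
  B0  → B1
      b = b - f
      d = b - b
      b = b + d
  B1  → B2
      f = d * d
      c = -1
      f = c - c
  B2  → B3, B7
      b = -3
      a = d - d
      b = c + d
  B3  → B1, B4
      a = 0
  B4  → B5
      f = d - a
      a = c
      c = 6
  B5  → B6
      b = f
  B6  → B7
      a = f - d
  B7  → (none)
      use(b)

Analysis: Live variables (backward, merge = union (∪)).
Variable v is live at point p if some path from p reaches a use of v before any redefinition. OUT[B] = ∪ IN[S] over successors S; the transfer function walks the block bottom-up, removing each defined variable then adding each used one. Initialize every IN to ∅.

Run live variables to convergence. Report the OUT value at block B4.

Per-block solution:
  B0:   IN={b, f}   OUT={d}
  B1:   IN={d}   OUT={c, d}
  B2:   IN={c, d}   OUT={b, c, d}
  B3:   IN={c, d}   OUT={a, c, d}
  B4:   IN={a, c, d}   OUT={d, f}
  B5:   IN={d, f}   OUT={b, d, f}
  B6:   IN={b, d, f}   OUT={b}
  B7:   IN={b}   OUT={}

Merge at B4: OUT[B4] = IN[B5] = {d, f}

Answer: {d, f}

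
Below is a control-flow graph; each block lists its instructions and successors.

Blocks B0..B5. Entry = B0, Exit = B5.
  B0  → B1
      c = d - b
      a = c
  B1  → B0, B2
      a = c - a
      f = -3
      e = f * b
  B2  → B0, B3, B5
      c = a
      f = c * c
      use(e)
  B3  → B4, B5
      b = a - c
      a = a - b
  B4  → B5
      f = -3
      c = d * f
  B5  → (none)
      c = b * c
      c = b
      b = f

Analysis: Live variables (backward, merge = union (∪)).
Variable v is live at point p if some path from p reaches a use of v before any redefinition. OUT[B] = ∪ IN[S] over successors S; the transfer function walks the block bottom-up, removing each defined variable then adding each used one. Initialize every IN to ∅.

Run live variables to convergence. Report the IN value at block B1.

Answer: {a, b, c, d}

Trace:
Per-block solution:
  B0:   IN={b, d}   OUT={a, b, c, d}
  B1:   IN={a, b, c, d}   OUT={a, b, d, e}
  B2:   IN={a, b, d, e}   OUT={a, b, c, d, f}
  B3:   IN={a, c, d, f}   OUT={b, c, d, f}
  B4:   IN={b, d}   OUT={b, c, f}
  B5:   IN={b, c, f}   OUT={}

Merge at B1: OUT[B1] = IN[B0] ⊔ IN[B2] = {a, b, d, e}
Applying B1's transfer function to that OUT value gives IN[B1] (row B1 above).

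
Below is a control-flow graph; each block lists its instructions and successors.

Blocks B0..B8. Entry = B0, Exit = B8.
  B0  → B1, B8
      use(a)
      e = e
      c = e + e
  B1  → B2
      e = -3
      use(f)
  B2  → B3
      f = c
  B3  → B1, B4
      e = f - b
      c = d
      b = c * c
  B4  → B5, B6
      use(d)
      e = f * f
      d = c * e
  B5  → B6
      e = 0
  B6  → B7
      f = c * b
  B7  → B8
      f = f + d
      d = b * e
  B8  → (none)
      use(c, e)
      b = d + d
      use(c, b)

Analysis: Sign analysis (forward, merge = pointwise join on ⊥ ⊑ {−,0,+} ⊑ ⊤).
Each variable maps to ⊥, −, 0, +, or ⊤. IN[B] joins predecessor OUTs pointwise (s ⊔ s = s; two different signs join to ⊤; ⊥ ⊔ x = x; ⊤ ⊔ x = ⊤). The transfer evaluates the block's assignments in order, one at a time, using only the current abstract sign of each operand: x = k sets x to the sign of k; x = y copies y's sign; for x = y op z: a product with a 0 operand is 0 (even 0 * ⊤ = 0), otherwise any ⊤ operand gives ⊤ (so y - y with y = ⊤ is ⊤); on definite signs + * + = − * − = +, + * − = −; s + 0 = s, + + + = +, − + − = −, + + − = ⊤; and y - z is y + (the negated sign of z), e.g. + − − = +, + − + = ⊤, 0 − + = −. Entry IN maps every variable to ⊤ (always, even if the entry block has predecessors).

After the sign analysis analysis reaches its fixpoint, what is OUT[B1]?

Per-block solution:
  B0: | IN=(all ⊤) | OUT=(all ⊤)
  B1: | IN=(all ⊤) | OUT={e:-; rest ⊤}
  B2: | IN={e:-; rest ⊤} | OUT={e:-; rest ⊤}
  B3: | IN={e:-; rest ⊤} | OUT=(all ⊤)
  B4: | IN=(all ⊤) | OUT=(all ⊤)
  B5: | IN=(all ⊤) | OUT={e:0; rest ⊤}
  B6: | IN=(all ⊤) | OUT=(all ⊤)
  B7: | IN=(all ⊤) | OUT=(all ⊤)
  B8: | IN=(all ⊤) | OUT=(all ⊤)

Merge at B1: IN[B1] = OUT[B0] ⊔ OUT[B3] = {a: ⊤, b: ⊤, c: ⊤, d: ⊤, e: ⊤, f: ⊤}
Applying B1's transfer function to that IN value gives OUT[B1] (row B1 above).

Answer: {a: ⊤, b: ⊤, c: ⊤, d: ⊤, e: -, f: ⊤}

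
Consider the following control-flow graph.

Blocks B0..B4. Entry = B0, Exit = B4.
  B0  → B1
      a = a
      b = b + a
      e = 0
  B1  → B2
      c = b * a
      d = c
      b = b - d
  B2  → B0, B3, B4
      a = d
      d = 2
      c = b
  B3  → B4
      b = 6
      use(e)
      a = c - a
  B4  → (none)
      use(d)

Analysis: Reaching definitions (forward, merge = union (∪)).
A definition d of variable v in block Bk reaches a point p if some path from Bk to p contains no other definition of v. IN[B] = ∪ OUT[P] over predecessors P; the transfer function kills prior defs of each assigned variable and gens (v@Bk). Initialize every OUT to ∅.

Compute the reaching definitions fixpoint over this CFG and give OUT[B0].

Converged values:
  B0:  IN={a@B2, b@B1, c@B2, d@B2, e@B0}  OUT={a@B0, b@B0, c@B2, d@B2, e@B0}
  B1:  IN={a@B0, b@B0, c@B2, d@B2, e@B0}  OUT={a@B0, b@B1, c@B1, d@B1, e@B0}
  B2:  IN={a@B0, b@B1, c@B1, d@B1, e@B0}  OUT={a@B2, b@B1, c@B2, d@B2, e@B0}
  B3:  IN={a@B2, b@B1, c@B2, d@B2, e@B0}  OUT={a@B3, b@B3, c@B2, d@B2, e@B0}
  B4:  IN={a@B2, a@B3, b@B1, b@B3, c@B2, d@B2, e@B0}  OUT={a@B2, a@B3, b@B1, b@B3, c@B2, d@B2, e@B0}

Merge at B0 (entry node, so the boundary value {} is joined with the incoming edge(s)): IN[B0] = {} ⊔ OUT[B2] = {a@B2, b@B1, c@B2, d@B2, e@B0}
Applying B0's transfer function to that IN value gives OUT[B0] (row B0 above).

Answer: {a@B0, b@B0, c@B2, d@B2, e@B0}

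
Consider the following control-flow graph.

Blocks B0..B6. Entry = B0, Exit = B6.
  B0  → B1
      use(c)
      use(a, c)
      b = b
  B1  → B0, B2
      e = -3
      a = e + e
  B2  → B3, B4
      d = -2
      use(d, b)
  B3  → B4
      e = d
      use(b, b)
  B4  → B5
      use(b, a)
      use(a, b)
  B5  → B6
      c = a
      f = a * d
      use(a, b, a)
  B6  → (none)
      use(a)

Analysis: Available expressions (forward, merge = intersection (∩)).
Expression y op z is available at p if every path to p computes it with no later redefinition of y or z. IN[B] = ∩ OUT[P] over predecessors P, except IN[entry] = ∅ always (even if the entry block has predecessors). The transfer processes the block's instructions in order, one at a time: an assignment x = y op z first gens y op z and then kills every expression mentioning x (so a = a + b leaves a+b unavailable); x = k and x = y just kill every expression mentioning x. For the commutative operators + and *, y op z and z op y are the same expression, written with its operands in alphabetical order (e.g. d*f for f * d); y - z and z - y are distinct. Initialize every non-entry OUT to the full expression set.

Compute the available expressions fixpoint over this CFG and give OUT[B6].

Fixpoint table:
  B0: | IN={} | OUT={}
  B1: | IN={} | OUT={e+e}
  B2: | IN={e+e} | OUT={e+e}
  B3: | IN={e+e} | OUT={}
  B4: | IN={} | OUT={}
  B5: | IN={} | OUT={a*d}
  B6: | IN={a*d} | OUT={a*d}

Merge at B6: IN[B6] = OUT[B5] = {a*d}
Applying B6's transfer function to that IN value gives OUT[B6] (row B6 above).

Answer: {a*d}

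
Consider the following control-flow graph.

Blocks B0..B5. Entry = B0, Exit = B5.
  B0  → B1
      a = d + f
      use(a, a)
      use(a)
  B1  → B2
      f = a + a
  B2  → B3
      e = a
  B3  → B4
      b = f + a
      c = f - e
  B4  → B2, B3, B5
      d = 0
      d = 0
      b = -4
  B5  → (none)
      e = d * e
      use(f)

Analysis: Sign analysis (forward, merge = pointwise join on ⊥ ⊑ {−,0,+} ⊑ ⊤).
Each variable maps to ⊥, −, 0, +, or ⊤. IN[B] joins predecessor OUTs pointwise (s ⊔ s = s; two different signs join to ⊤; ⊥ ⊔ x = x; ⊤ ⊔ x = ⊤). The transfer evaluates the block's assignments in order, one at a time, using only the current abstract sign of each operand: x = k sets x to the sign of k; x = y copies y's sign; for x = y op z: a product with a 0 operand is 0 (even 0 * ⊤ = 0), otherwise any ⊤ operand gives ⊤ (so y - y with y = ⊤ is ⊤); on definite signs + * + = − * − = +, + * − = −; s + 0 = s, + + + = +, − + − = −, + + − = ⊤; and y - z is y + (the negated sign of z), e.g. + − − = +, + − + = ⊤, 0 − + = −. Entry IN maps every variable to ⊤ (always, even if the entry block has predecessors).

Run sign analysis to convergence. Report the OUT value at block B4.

Converged values:
  B0:  IN=(all ⊤)  OUT=(all ⊤)
  B1:  IN=(all ⊤)  OUT=(all ⊤)
  B2:  IN=(all ⊤)  OUT=(all ⊤)
  B3:  IN=(all ⊤)  OUT=(all ⊤)
  B4:  IN=(all ⊤)  OUT={b:-, d:0; rest ⊤}
  B5:  IN={b:-, d:0; rest ⊤}  OUT={b:-, d:0, e:0; rest ⊤}

Merge at B4: IN[B4] = OUT[B3] = {a: ⊤, b: ⊤, c: ⊤, d: ⊤, e: ⊤, f: ⊤}
Applying B4's transfer function to that IN value gives OUT[B4] (row B4 above).

Answer: {a: ⊤, b: -, c: ⊤, d: 0, e: ⊤, f: ⊤}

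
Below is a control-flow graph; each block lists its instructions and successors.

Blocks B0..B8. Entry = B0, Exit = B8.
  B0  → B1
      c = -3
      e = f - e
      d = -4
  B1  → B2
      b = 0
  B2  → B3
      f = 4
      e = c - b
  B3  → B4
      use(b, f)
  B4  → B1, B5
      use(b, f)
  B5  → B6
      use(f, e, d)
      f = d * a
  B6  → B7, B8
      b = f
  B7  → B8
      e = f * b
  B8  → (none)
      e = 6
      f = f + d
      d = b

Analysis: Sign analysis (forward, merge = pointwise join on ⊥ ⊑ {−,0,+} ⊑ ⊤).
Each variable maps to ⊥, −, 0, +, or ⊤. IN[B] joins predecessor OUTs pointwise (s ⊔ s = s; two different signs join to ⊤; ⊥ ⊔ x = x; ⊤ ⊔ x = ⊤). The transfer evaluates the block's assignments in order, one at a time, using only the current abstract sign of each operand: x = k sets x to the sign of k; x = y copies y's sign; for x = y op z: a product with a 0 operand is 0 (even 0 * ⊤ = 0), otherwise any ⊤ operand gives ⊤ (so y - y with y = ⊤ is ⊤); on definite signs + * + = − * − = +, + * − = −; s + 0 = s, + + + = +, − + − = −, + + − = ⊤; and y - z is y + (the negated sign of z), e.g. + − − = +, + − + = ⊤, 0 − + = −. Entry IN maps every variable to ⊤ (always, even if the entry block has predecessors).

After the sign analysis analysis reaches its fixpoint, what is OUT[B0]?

Answer: {a: ⊤, b: ⊤, c: -, d: -, e: ⊤, f: ⊤}

Working:
Converged values:
  B0: | IN=(all ⊤) | OUT={c:-, d:-; rest ⊤}
  B1: | IN={c:-, d:-; rest ⊤} | OUT={b:0, c:-, d:-; rest ⊤}
  B2: | IN={b:0, c:-, d:-; rest ⊤} | OUT={b:0, c:-, d:-, e:-, f:+; rest ⊤}
  B3: | IN={b:0, c:-, d:-, e:-, f:+; rest ⊤} | OUT={b:0, c:-, d:-, e:-, f:+; rest ⊤}
  B4: | IN={b:0, c:-, d:-, e:-, f:+; rest ⊤} | OUT={b:0, c:-, d:-, e:-, f:+; rest ⊤}
  B5: | IN={b:0, c:-, d:-, e:-, f:+; rest ⊤} | OUT={b:0, c:-, d:-, e:-; rest ⊤}
  B6: | IN={b:0, c:-, d:-, e:-; rest ⊤} | OUT={c:-, d:-, e:-; rest ⊤}
  B7: | IN={c:-, d:-, e:-; rest ⊤} | OUT={c:-, d:-; rest ⊤}
  B8: | IN={c:-, d:-; rest ⊤} | OUT={c:-, e:+; rest ⊤}

B0 is the boundary node: IN[B0] = {a: ⊤, b: ⊤, c: ⊤, d: ⊤, e: ⊤, f: ⊤}
Applying B0's transfer function to that IN value gives OUT[B0] (row B0 above).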